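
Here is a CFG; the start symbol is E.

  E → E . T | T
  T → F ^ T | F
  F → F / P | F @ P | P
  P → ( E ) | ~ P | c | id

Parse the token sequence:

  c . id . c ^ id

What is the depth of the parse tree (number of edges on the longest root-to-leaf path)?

6

[E [E [E [T [F [P c]]]] . [T [F [P id]]]] . [T [F [P c]] ^ [T [F [P id]]]]]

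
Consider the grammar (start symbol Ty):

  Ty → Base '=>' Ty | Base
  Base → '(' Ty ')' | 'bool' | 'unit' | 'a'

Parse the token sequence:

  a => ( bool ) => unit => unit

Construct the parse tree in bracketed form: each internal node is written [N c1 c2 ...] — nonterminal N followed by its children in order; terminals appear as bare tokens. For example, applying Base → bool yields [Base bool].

Ty
Base => Ty
a => Ty
a => Base => Ty
a => ( Ty ) => Ty
a => ( Base ) => Ty
a => ( bool ) => Ty
a => ( bool ) => Base => Ty
a => ( bool ) => unit => Ty
a => ( bool ) => unit => Base
a => ( bool ) => unit => unit

[Ty [Base a] => [Ty [Base ( [Ty [Base bool]] )] => [Ty [Base unit] => [Ty [Base unit]]]]]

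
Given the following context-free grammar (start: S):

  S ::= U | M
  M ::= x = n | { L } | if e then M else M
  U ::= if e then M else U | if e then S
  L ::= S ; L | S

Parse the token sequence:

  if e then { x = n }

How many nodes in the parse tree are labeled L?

1

[S [U if e then [S [M { [L [S [M x = n]]] }]]]]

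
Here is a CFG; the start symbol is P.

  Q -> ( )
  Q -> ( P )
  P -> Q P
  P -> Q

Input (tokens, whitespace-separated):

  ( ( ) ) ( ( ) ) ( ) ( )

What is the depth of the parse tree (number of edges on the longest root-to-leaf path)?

5

[P [Q ( [P [Q ( )]] )] [P [Q ( [P [Q ( )]] )] [P [Q ( )] [P [Q ( )]]]]]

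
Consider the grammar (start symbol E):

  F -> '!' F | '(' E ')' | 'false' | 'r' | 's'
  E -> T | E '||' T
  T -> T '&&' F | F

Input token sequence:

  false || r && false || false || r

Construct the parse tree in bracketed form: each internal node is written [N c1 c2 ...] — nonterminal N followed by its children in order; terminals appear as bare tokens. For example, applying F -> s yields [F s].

[E [E [E [E [T [F false]]] || [T [T [F r]] && [F false]]] || [T [F false]]] || [T [F r]]]

E
E || T
E || T || T
E || T || T || T
T || T || T || T
F || T || T || T
false || T || T || T
false || T && F || T || T
false || F && F || T || T
false || r && F || T || T
false || r && false || T || T
false || r && false || F || T
false || r && false || false || T
false || r && false || false || F
false || r && false || false || r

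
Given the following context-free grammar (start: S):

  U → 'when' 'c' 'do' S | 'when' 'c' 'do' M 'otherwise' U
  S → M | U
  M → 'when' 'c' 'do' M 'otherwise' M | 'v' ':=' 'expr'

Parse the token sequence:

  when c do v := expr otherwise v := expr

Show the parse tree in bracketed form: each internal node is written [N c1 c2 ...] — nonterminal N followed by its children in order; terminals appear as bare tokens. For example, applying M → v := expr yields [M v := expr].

[S [M when c do [M v := expr] otherwise [M v := expr]]]

S
M
when c do M otherwise M
when c do v := expr otherwise M
when c do v := expr otherwise v := expr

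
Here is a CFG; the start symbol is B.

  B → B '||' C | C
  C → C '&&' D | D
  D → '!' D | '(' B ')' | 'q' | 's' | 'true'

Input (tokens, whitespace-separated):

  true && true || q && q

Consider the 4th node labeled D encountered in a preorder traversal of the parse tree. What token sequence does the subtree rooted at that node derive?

[B [B [C [C [D true]] && [D true]]] || [C [C [D q]] && [D q]]]

q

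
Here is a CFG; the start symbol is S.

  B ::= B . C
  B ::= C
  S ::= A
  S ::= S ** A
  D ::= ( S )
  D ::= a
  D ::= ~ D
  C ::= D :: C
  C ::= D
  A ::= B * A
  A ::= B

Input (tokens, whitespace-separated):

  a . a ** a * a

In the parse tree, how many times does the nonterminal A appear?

[S [S [A [B [B [C [D a]]] . [C [D a]]]]] ** [A [B [C [D a]]] * [A [B [C [D a]]]]]]

3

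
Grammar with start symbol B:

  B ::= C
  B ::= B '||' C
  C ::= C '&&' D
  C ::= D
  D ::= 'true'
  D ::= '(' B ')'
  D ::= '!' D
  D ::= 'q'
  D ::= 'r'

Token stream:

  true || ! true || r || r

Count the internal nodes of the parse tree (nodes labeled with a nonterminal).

13

[B [B [B [B [C [D true]]] || [C [D ! [D true]]]] || [C [D r]]] || [C [D r]]]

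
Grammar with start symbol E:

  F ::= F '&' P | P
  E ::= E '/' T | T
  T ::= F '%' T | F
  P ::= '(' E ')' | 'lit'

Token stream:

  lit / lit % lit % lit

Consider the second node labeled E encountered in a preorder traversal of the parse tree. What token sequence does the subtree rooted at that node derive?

lit

[E [E [T [F [P lit]]]] / [T [F [P lit]] % [T [F [P lit]] % [T [F [P lit]]]]]]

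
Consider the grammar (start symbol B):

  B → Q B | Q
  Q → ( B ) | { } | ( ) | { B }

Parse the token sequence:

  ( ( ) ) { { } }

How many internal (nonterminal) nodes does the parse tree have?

8

[B [Q ( [B [Q ( )]] )] [B [Q { [B [Q { }]] }]]]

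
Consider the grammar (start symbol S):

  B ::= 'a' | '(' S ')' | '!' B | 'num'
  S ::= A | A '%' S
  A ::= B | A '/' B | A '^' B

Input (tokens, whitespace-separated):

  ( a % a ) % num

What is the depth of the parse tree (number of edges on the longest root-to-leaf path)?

[S [A [B ( [S [A [B a]] % [S [A [B a]]]] )]] % [S [A [B num]]]]

7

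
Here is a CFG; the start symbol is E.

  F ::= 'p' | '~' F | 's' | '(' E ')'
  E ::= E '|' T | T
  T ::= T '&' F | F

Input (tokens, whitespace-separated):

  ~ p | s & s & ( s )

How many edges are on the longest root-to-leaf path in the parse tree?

6

[E [E [T [F ~ [F p]]]] | [T [T [T [F s]] & [F s]] & [F ( [E [T [F s]]] )]]]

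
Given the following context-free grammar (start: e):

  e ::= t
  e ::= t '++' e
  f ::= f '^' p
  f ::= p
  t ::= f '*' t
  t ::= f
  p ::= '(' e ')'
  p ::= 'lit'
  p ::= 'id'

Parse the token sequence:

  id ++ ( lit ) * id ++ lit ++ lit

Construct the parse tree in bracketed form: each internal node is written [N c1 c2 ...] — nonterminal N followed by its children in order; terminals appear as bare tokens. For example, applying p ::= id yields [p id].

[e [t [f [p id]]] ++ [e [t [f [p ( [e [t [f [p lit]]]] )]] * [t [f [p id]]]] ++ [e [t [f [p lit]]] ++ [e [t [f [p lit]]]]]]]

e
t ++ e
f ++ e
p ++ e
id ++ e
id ++ t ++ e
id ++ f * t ++ e
id ++ p * t ++ e
id ++ ( e ) * t ++ e
id ++ ( t ) * t ++ e
id ++ ( f ) * t ++ e
id ++ ( p ) * t ++ e
id ++ ( lit ) * t ++ e
id ++ ( lit ) * f ++ e
id ++ ( lit ) * p ++ e
id ++ ( lit ) * id ++ e
id ++ ( lit ) * id ++ t ++ e
id ++ ( lit ) * id ++ f ++ e
id ++ ( lit ) * id ++ p ++ e
id ++ ( lit ) * id ++ lit ++ e
id ++ ( lit ) * id ++ lit ++ t
id ++ ( lit ) * id ++ lit ++ f
id ++ ( lit ) * id ++ lit ++ p
id ++ ( lit ) * id ++ lit ++ lit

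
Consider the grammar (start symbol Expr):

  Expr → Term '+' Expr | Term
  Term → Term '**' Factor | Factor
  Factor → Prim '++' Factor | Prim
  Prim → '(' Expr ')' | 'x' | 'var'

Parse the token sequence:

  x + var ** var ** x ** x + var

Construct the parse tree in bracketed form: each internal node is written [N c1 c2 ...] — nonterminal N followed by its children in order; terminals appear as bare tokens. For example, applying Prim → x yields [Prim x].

Expr
Term + Expr
Factor + Expr
Prim + Expr
x + Expr
x + Term + Expr
x + Term ** Factor + Expr
x + Term ** Factor ** Factor + Expr
x + Term ** Factor ** Factor ** Factor + Expr
x + Factor ** Factor ** Factor ** Factor + Expr
x + Prim ** Factor ** Factor ** Factor + Expr
x + var ** Factor ** Factor ** Factor + Expr
x + var ** Prim ** Factor ** Factor + Expr
x + var ** var ** Factor ** Factor + Expr
x + var ** var ** Prim ** Factor + Expr
x + var ** var ** x ** Factor + Expr
x + var ** var ** x ** Prim + Expr
x + var ** var ** x ** x + Expr
x + var ** var ** x ** x + Term
x + var ** var ** x ** x + Factor
x + var ** var ** x ** x + Prim
x + var ** var ** x ** x + var

[Expr [Term [Factor [Prim x]]] + [Expr [Term [Term [Term [Term [Factor [Prim var]]] ** [Factor [Prim var]]] ** [Factor [Prim x]]] ** [Factor [Prim x]]] + [Expr [Term [Factor [Prim var]]]]]]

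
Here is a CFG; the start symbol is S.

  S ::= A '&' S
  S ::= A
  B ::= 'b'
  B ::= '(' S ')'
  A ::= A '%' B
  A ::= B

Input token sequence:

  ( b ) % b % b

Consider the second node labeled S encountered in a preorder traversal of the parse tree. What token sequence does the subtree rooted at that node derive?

[S [A [A [A [B ( [S [A [B b]]] )]] % [B b]] % [B b]]]

b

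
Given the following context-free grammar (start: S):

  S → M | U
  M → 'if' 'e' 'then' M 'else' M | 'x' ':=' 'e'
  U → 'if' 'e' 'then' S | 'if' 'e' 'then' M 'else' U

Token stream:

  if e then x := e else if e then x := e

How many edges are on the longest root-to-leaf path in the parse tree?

[S [U if e then [M x := e] else [U if e then [S [M x := e]]]]]

5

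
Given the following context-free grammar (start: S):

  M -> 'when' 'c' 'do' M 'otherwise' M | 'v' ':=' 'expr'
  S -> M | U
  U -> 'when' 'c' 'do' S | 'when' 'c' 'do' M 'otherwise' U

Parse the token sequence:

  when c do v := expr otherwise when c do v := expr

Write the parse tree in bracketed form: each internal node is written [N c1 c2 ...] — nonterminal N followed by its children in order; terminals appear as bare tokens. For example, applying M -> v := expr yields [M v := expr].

[S [U when c do [M v := expr] otherwise [U when c do [S [M v := expr]]]]]

S
U
when c do M otherwise U
when c do v := expr otherwise U
when c do v := expr otherwise when c do S
when c do v := expr otherwise when c do M
when c do v := expr otherwise when c do v := expr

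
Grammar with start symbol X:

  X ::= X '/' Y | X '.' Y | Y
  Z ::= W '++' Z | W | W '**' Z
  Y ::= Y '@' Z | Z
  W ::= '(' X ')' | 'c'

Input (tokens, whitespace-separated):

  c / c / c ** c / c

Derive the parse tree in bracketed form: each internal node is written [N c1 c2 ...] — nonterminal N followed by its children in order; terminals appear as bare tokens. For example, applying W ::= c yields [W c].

[X [X [X [X [Y [Z [W c]]]] / [Y [Z [W c]]]] / [Y [Z [W c] ** [Z [W c]]]]] / [Y [Z [W c]]]]

X
X / Y
X / Y / Y
X / Y / Y / Y
Y / Y / Y / Y
Z / Y / Y / Y
W / Y / Y / Y
c / Y / Y / Y
c / Z / Y / Y
c / W / Y / Y
c / c / Y / Y
c / c / Z / Y
c / c / W ** Z / Y
c / c / c ** Z / Y
c / c / c ** W / Y
c / c / c ** c / Y
c / c / c ** c / Z
c / c / c ** c / W
c / c / c ** c / c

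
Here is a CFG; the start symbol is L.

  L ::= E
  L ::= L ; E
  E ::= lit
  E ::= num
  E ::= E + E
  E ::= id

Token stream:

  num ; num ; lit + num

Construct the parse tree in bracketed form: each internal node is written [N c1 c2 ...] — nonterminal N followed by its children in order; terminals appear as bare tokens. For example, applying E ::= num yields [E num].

[L [L [L [E num]] ; [E num]] ; [E [E lit] + [E num]]]

L
L ; E
L ; E ; E
E ; E ; E
num ; E ; E
num ; num ; E
num ; num ; E + E
num ; num ; lit + E
num ; num ; lit + num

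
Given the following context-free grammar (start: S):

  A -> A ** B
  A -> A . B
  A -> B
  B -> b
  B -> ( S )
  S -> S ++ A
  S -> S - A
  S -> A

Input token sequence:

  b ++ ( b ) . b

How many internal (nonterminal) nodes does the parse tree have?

[S [S [A [B b]]] ++ [A [A [B ( [S [A [B b]]] )]] . [B b]]]

11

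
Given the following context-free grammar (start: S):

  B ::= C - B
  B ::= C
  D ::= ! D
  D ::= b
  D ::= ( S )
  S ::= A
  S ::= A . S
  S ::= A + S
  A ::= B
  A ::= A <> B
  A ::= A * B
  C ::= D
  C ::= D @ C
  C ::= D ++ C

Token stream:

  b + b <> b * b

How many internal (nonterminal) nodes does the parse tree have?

[S [A [B [C [D b]]]] + [S [A [A [A [B [C [D b]]]] <> [B [C [D b]]]] * [B [C [D b]]]]]]

18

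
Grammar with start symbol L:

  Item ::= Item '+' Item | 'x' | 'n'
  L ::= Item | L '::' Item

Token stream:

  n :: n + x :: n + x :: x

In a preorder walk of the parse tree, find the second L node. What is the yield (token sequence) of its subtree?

n :: n + x :: n + x

[L [L [L [L [Item n]] :: [Item [Item n] + [Item x]]] :: [Item [Item n] + [Item x]]] :: [Item x]]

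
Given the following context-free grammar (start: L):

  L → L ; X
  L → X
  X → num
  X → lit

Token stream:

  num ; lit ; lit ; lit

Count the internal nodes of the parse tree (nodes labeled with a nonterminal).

[L [L [L [L [X num]] ; [X lit]] ; [X lit]] ; [X lit]]

8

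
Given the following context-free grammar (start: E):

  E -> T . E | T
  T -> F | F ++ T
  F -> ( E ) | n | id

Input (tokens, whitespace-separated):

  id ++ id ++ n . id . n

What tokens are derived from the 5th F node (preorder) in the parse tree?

n

[E [T [F id] ++ [T [F id] ++ [T [F n]]]] . [E [T [F id]] . [E [T [F n]]]]]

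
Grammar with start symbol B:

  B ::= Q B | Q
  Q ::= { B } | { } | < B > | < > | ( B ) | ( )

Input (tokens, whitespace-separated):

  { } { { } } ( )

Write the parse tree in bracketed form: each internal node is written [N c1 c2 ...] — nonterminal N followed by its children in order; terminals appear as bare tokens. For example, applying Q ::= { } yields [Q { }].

[B [Q { }] [B [Q { [B [Q { }]] }] [B [Q ( )]]]]

B
Q B
{ } B
{ } Q B
{ } { B } B
{ } { Q } B
{ } { { } } B
{ } { { } } Q
{ } { { } } ( )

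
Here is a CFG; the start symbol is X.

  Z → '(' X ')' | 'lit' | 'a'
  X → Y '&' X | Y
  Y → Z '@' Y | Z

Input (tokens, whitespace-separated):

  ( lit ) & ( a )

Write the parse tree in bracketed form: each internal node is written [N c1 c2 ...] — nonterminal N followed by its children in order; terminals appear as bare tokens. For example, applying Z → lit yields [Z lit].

[X [Y [Z ( [X [Y [Z lit]]] )]] & [X [Y [Z ( [X [Y [Z a]]] )]]]]

X
Y & X
Z & X
( X ) & X
( Y ) & X
( Z ) & X
( lit ) & X
( lit ) & Y
( lit ) & Z
( lit ) & ( X )
( lit ) & ( Y )
( lit ) & ( Z )
( lit ) & ( a )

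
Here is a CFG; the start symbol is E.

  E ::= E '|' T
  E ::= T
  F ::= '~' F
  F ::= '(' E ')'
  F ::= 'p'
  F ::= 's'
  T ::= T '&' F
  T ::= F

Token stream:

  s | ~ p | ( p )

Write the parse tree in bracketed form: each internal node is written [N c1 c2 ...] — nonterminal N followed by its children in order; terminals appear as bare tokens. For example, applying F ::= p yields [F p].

[E [E [E [T [F s]]] | [T [F ~ [F p]]]] | [T [F ( [E [T [F p]]] )]]]

E
E | T
E | T | T
T | T | T
F | T | T
s | T | T
s | F | T
s | ~ F | T
s | ~ p | T
s | ~ p | F
s | ~ p | ( E )
s | ~ p | ( T )
s | ~ p | ( F )
s | ~ p | ( p )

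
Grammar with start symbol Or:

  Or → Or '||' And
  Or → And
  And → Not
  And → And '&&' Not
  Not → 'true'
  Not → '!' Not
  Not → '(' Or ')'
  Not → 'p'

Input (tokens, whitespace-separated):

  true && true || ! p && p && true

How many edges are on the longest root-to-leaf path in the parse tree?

[Or [Or [And [And [Not true]] && [Not true]]] || [And [And [And [Not ! [Not p]]] && [Not p]] && [Not true]]]

6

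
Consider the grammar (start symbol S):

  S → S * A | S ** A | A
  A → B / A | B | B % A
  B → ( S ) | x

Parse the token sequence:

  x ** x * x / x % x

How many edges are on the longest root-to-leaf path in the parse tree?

5

[S [S [S [A [B x]]] ** [A [B x]]] * [A [B x] / [A [B x] % [A [B x]]]]]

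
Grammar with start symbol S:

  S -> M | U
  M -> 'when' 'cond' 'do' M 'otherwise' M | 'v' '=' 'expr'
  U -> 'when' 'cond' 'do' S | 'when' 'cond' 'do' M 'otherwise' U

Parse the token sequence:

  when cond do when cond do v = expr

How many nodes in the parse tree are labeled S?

[S [U when cond do [S [U when cond do [S [M v = expr]]]]]]

3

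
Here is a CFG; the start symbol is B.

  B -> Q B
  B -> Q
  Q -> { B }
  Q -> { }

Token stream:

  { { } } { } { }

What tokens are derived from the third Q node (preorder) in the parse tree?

[B [Q { [B [Q { }]] }] [B [Q { }] [B [Q { }]]]]

{ }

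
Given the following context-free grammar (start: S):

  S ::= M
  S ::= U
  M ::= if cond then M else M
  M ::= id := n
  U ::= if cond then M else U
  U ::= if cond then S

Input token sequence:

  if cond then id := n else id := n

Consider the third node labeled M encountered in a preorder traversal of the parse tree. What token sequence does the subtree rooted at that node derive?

id := n

[S [M if cond then [M id := n] else [M id := n]]]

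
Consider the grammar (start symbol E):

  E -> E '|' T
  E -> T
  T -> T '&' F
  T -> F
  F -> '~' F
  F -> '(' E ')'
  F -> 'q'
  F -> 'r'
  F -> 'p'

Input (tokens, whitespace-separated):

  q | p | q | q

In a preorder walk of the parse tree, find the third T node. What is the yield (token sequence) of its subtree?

q

[E [E [E [E [T [F q]]] | [T [F p]]] | [T [F q]]] | [T [F q]]]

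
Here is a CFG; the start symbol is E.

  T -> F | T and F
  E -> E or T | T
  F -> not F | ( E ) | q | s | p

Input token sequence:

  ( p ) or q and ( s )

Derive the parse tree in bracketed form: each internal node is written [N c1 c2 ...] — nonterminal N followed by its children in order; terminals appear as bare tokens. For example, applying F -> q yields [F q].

[E [E [T [F ( [E [T [F p]]] )]]] or [T [T [F q]] and [F ( [E [T [F s]]] )]]]

E
E or T
T or T
F or T
( E ) or T
( T ) or T
( F ) or T
( p ) or T
( p ) or T and F
( p ) or F and F
( p ) or q and F
( p ) or q and ( E )
( p ) or q and ( T )
( p ) or q and ( F )
( p ) or q and ( s )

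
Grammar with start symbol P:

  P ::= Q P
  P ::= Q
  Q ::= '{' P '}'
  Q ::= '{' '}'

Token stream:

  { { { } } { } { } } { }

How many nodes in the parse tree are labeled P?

6

[P [Q { [P [Q { [P [Q { }]] }] [P [Q { }] [P [Q { }]]]] }] [P [Q { }]]]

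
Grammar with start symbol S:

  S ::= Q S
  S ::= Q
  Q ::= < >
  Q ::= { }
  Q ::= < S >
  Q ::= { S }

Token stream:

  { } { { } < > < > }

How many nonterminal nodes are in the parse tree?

10

[S [Q { }] [S [Q { [S [Q { }] [S [Q < >] [S [Q < >]]]] }]]]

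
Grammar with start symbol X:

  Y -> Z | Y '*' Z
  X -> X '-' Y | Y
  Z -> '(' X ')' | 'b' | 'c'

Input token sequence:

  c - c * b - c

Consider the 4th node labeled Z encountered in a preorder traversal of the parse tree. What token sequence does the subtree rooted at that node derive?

c

[X [X [X [Y [Z c]]] - [Y [Y [Z c]] * [Z b]]] - [Y [Z c]]]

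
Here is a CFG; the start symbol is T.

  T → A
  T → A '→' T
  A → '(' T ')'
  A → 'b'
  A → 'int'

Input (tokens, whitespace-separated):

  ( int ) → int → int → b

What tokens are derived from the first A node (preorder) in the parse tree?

[T [A ( [T [A int]] )] → [T [A int] → [T [A int] → [T [A b]]]]]

( int )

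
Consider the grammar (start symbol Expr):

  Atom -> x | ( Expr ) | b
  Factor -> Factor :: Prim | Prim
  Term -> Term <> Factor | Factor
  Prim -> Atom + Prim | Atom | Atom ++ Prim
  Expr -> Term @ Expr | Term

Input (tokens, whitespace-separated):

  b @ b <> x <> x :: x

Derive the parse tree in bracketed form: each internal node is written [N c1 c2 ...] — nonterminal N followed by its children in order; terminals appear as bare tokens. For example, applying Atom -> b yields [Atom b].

[Expr [Term [Factor [Prim [Atom b]]]] @ [Expr [Term [Term [Term [Factor [Prim [Atom b]]]] <> [Factor [Prim [Atom x]]]] <> [Factor [Factor [Prim [Atom x]]] :: [Prim [Atom x]]]]]]

Expr
Term @ Expr
Factor @ Expr
Prim @ Expr
Atom @ Expr
b @ Expr
b @ Term
b @ Term <> Factor
b @ Term <> Factor <> Factor
b @ Factor <> Factor <> Factor
b @ Prim <> Factor <> Factor
b @ Atom <> Factor <> Factor
b @ b <> Factor <> Factor
b @ b <> Prim <> Factor
b @ b <> Atom <> Factor
b @ b <> x <> Factor
b @ b <> x <> Factor :: Prim
b @ b <> x <> Prim :: Prim
b @ b <> x <> Atom :: Prim
b @ b <> x <> x :: Prim
b @ b <> x <> x :: Atom
b @ b <> x <> x :: x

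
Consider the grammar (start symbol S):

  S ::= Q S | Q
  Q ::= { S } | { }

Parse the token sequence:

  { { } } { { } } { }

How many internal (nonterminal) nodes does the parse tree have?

[S [Q { [S [Q { }]] }] [S [Q { [S [Q { }]] }] [S [Q { }]]]]

10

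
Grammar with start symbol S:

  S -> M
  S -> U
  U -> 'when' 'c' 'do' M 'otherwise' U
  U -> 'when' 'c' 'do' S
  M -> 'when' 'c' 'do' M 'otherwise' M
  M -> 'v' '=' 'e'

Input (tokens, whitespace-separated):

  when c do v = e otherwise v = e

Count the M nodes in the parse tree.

[S [M when c do [M v = e] otherwise [M v = e]]]

3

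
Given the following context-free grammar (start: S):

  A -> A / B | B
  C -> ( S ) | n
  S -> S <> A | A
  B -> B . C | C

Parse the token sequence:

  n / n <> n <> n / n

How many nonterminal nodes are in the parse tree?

18

[S [S [S [A [A [B [C n]]] / [B [C n]]]] <> [A [B [C n]]]] <> [A [A [B [C n]]] / [B [C n]]]]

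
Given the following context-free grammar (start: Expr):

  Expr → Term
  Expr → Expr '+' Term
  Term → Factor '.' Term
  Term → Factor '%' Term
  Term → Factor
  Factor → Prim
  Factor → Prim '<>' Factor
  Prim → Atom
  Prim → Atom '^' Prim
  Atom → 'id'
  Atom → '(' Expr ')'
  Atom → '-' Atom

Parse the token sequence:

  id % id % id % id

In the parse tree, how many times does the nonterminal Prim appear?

4

[Expr [Term [Factor [Prim [Atom id]]] % [Term [Factor [Prim [Atom id]]] % [Term [Factor [Prim [Atom id]]] % [Term [Factor [Prim [Atom id]]]]]]]]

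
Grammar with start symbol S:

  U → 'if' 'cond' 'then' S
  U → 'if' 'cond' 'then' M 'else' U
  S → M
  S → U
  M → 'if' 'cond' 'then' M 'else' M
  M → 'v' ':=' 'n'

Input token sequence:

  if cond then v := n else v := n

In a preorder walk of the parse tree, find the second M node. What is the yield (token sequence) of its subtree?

v := n

[S [M if cond then [M v := n] else [M v := n]]]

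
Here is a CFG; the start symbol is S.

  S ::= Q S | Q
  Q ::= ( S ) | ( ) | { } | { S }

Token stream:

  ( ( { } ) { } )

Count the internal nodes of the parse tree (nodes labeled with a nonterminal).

[S [Q ( [S [Q ( [S [Q { }]] )] [S [Q { }]]] )]]

8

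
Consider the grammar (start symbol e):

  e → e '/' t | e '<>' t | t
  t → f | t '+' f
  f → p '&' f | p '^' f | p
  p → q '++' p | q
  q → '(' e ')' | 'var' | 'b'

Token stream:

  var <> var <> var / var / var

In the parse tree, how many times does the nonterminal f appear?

5

[e [e [e [e [e [t [f [p [q var]]]]] <> [t [f [p [q var]]]]] <> [t [f [p [q var]]]]] / [t [f [p [q var]]]]] / [t [f [p [q var]]]]]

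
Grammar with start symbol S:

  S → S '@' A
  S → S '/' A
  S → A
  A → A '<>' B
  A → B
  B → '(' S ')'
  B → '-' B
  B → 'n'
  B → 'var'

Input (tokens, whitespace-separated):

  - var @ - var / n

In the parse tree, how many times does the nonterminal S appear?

[S [S [S [A [B - [B var]]]] @ [A [B - [B var]]]] / [A [B n]]]

3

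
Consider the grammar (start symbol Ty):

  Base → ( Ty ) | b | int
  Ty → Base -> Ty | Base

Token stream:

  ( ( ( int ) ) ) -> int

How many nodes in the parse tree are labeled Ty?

[Ty [Base ( [Ty [Base ( [Ty [Base ( [Ty [Base int]] )]] )]] )] -> [Ty [Base int]]]

5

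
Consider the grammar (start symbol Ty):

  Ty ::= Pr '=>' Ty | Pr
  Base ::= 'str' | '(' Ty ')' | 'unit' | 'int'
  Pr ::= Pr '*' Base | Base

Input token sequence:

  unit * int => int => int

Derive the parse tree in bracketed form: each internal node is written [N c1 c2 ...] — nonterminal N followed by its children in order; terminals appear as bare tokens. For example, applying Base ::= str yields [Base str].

[Ty [Pr [Pr [Base unit]] * [Base int]] => [Ty [Pr [Base int]] => [Ty [Pr [Base int]]]]]

Ty
Pr => Ty
Pr * Base => Ty
Base * Base => Ty
unit * Base => Ty
unit * int => Ty
unit * int => Pr => Ty
unit * int => Base => Ty
unit * int => int => Ty
unit * int => int => Pr
unit * int => int => Base
unit * int => int => int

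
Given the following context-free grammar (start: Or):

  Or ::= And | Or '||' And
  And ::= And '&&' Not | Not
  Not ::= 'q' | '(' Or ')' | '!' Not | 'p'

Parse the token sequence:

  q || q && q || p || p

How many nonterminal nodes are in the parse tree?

[Or [Or [Or [Or [And [Not q]]] || [And [And [Not q]] && [Not q]]] || [And [Not p]]] || [And [Not p]]]

14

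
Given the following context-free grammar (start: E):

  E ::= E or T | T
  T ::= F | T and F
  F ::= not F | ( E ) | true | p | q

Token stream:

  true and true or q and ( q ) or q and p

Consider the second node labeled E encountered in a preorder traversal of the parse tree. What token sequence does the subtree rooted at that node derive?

[E [E [E [T [T [F true]] and [F true]]] or [T [T [F q]] and [F ( [E [T [F q]]] )]]] or [T [T [F q]] and [F p]]]

true and true or q and ( q )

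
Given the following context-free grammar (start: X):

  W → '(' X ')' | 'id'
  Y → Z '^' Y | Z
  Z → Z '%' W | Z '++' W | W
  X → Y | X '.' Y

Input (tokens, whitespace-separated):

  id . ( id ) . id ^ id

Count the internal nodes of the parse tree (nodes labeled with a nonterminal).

19

[X [X [X [Y [Z [W id]]]] . [Y [Z [W ( [X [Y [Z [W id]]]] )]]]] . [Y [Z [W id]] ^ [Y [Z [W id]]]]]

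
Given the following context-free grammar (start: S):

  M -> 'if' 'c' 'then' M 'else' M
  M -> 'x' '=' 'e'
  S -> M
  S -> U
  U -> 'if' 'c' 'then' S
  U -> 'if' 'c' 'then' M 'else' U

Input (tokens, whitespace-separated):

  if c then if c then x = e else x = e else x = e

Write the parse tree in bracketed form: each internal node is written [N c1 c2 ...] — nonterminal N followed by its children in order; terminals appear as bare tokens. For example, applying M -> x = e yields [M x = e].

[S [M if c then [M if c then [M x = e] else [M x = e]] else [M x = e]]]

S
M
if c then M else M
if c then if c then M else M else M
if c then if c then x = e else M else M
if c then if c then x = e else x = e else M
if c then if c then x = e else x = e else x = e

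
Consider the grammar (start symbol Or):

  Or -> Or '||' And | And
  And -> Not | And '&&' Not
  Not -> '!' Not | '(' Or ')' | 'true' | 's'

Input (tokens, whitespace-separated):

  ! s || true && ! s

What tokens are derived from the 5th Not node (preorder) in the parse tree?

s

[Or [Or [And [Not ! [Not s]]]] || [And [And [Not true]] && [Not ! [Not s]]]]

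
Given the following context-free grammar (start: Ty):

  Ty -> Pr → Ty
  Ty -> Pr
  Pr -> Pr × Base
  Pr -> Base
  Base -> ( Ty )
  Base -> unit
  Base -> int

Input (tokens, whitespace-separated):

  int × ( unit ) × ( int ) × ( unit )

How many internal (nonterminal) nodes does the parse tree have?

[Ty [Pr [Pr [Pr [Pr [Base int]] × [Base ( [Ty [Pr [Base unit]]] )]] × [Base ( [Ty [Pr [Base int]]] )]] × [Base ( [Ty [Pr [Base unit]]] )]]]

18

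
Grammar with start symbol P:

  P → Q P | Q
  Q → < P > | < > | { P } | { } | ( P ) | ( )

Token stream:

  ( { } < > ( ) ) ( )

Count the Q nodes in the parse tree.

[P [Q ( [P [Q { }] [P [Q < >] [P [Q ( )]]]] )] [P [Q ( )]]]

5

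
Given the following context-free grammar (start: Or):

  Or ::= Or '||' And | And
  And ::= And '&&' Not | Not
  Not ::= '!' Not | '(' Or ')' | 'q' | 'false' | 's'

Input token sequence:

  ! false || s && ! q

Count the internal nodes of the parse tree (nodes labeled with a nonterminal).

10

[Or [Or [And [Not ! [Not false]]]] || [And [And [Not s]] && [Not ! [Not q]]]]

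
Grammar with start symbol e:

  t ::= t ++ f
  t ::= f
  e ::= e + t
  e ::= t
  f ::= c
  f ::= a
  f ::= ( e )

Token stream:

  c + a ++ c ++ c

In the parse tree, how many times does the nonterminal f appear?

[e [e [t [f c]]] + [t [t [t [f a]] ++ [f c]] ++ [f c]]]

4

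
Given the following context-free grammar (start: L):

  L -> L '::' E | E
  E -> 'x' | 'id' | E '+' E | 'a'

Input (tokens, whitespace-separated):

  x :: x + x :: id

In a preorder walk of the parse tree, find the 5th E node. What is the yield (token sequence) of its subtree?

[L [L [L [E x]] :: [E [E x] + [E x]]] :: [E id]]

id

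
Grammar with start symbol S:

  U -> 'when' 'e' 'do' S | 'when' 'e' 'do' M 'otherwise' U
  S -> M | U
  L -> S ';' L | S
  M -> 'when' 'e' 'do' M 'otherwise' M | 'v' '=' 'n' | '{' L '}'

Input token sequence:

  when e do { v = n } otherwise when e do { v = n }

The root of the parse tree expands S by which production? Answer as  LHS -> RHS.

S -> U

[S [U when e do [M { [L [S [M v = n]]] }] otherwise [U when e do [S [M { [L [S [M v = n]]] }]]]]]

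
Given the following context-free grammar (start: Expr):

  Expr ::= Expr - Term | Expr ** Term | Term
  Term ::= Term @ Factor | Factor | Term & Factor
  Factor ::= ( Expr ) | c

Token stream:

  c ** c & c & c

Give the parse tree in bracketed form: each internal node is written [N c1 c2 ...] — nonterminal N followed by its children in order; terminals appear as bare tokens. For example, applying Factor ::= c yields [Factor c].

[Expr [Expr [Term [Factor c]]] ** [Term [Term [Term [Factor c]] & [Factor c]] & [Factor c]]]

Expr
Expr ** Term
Term ** Term
Factor ** Term
c ** Term
c ** Term & Factor
c ** Term & Factor & Factor
c ** Factor & Factor & Factor
c ** c & Factor & Factor
c ** c & c & Factor
c ** c & c & c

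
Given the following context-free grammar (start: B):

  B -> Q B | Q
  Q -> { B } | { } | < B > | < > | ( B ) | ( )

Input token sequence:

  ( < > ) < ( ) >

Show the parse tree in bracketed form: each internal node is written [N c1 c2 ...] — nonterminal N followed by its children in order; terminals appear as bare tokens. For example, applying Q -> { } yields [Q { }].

B
Q B
( B ) B
( Q ) B
( < > ) B
( < > ) Q
( < > ) < B >
( < > ) < Q >
( < > ) < ( ) >

[B [Q ( [B [Q < >]] )] [B [Q < [B [Q ( )]] >]]]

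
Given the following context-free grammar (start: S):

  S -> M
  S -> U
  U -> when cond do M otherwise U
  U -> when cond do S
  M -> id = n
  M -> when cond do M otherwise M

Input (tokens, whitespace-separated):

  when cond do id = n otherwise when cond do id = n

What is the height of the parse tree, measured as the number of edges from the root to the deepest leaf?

[S [U when cond do [M id = n] otherwise [U when cond do [S [M id = n]]]]]

5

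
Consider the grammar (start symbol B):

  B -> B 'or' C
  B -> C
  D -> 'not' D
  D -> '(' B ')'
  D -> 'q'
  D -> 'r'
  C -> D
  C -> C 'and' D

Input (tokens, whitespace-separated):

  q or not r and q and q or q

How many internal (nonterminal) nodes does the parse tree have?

14

[B [B [B [C [D q]]] or [C [C [C [D not [D r]]] and [D q]] and [D q]]] or [C [D q]]]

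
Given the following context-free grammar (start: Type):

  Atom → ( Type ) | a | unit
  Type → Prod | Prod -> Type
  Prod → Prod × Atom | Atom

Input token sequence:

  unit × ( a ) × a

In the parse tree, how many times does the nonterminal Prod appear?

[Type [Prod [Prod [Prod [Atom unit]] × [Atom ( [Type [Prod [Atom a]]] )]] × [Atom a]]]

4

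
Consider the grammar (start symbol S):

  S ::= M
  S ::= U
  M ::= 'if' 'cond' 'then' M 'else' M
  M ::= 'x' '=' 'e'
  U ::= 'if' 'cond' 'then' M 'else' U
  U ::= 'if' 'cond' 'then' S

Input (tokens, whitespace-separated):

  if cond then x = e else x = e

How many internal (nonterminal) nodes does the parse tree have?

[S [M if cond then [M x = e] else [M x = e]]]

4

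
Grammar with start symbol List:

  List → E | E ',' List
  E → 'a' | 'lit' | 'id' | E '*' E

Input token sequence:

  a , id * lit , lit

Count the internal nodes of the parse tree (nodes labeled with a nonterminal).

8

[List [E a] , [List [E [E id] * [E lit]] , [List [E lit]]]]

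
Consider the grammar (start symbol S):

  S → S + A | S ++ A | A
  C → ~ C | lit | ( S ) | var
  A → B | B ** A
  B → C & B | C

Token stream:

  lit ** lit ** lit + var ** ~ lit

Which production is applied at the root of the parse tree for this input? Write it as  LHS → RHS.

S → S + A

[S [S [A [B [C lit]] ** [A [B [C lit]] ** [A [B [C lit]]]]]] + [A [B [C var]] ** [A [B [C ~ [C lit]]]]]]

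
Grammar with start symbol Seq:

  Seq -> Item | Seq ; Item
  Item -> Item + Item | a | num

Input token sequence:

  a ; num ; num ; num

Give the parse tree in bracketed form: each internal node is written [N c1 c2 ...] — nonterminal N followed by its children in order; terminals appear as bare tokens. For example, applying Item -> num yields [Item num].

[Seq [Seq [Seq [Seq [Item a]] ; [Item num]] ; [Item num]] ; [Item num]]

Seq
Seq ; Item
Seq ; Item ; Item
Seq ; Item ; Item ; Item
Item ; Item ; Item ; Item
a ; Item ; Item ; Item
a ; num ; Item ; Item
a ; num ; num ; Item
a ; num ; num ; num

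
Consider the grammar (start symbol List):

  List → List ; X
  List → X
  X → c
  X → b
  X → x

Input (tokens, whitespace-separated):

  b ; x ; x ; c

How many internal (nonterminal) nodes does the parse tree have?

8

[List [List [List [List [X b]] ; [X x]] ; [X x]] ; [X c]]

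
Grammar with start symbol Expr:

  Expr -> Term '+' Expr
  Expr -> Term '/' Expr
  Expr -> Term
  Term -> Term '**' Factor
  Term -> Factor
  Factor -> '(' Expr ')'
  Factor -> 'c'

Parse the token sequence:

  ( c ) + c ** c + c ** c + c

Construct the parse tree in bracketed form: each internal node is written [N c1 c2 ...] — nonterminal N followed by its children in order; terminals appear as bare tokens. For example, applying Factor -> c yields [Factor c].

Expr
Term + Expr
Factor + Expr
( Expr ) + Expr
( Term ) + Expr
( Factor ) + Expr
( c ) + Expr
( c ) + Term + Expr
( c ) + Term ** Factor + Expr
( c ) + Factor ** Factor + Expr
( c ) + c ** Factor + Expr
( c ) + c ** c + Expr
( c ) + c ** c + Term + Expr
( c ) + c ** c + Term ** Factor + Expr
( c ) + c ** c + Factor ** Factor + Expr
( c ) + c ** c + c ** Factor + Expr
( c ) + c ** c + c ** c + Expr
( c ) + c ** c + c ** c + Term
( c ) + c ** c + c ** c + Factor
( c ) + c ** c + c ** c + c

[Expr [Term [Factor ( [Expr [Term [Factor c]]] )]] + [Expr [Term [Term [Factor c]] ** [Factor c]] + [Expr [Term [Term [Factor c]] ** [Factor c]] + [Expr [Term [Factor c]]]]]]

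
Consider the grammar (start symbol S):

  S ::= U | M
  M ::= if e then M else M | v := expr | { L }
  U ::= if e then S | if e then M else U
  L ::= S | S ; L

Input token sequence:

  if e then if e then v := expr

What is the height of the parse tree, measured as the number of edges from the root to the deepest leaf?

[S [U if e then [S [U if e then [S [M v := expr]]]]]]

6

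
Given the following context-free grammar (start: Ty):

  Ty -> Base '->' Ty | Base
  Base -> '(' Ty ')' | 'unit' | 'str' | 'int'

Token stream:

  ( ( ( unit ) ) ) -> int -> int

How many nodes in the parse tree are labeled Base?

[Ty [Base ( [Ty [Base ( [Ty [Base ( [Ty [Base unit]] )]] )]] )] -> [Ty [Base int] -> [Ty [Base int]]]]

6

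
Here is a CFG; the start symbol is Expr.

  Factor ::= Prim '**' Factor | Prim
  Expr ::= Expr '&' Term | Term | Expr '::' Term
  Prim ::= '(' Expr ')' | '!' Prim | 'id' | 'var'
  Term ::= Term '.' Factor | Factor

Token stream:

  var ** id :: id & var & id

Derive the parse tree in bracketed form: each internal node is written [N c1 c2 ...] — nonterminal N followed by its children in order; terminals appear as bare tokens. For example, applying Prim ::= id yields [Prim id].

Expr
Expr & Term
Expr & Term & Term
Expr :: Term & Term & Term
Term :: Term & Term & Term
Factor :: Term & Term & Term
Prim ** Factor :: Term & Term & Term
var ** Factor :: Term & Term & Term
var ** Prim :: Term & Term & Term
var ** id :: Term & Term & Term
var ** id :: Factor & Term & Term
var ** id :: Prim & Term & Term
var ** id :: id & Term & Term
var ** id :: id & Factor & Term
var ** id :: id & Prim & Term
var ** id :: id & var & Term
var ** id :: id & var & Factor
var ** id :: id & var & Prim
var ** id :: id & var & id

[Expr [Expr [Expr [Expr [Term [Factor [Prim var] ** [Factor [Prim id]]]]] :: [Term [Factor [Prim id]]]] & [Term [Factor [Prim var]]]] & [Term [Factor [Prim id]]]]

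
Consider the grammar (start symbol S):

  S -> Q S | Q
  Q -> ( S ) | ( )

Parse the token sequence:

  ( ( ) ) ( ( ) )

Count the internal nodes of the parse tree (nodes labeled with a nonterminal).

[S [Q ( [S [Q ( )]] )] [S [Q ( [S [Q ( )]] )]]]

8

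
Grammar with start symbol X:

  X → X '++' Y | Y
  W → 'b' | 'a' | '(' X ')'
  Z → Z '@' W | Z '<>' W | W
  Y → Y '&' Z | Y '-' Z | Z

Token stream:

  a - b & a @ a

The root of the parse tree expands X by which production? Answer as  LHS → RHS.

X → Y

[X [Y [Y [Y [Z [W a]]] - [Z [W b]]] & [Z [Z [W a]] @ [W a]]]]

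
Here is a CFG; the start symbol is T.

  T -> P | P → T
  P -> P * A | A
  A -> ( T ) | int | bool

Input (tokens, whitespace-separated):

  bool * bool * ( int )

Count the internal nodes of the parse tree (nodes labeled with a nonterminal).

10

[T [P [P [P [A bool]] * [A bool]] * [A ( [T [P [A int]]] )]]]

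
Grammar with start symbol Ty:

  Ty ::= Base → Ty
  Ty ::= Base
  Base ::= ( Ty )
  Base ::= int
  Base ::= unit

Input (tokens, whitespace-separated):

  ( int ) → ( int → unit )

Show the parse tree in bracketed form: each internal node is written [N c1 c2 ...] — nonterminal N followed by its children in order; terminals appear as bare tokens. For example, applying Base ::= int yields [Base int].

Ty
Base → Ty
( Ty ) → Ty
( Base ) → Ty
( int ) → Ty
( int ) → Base
( int ) → ( Ty )
( int ) → ( Base → Ty )
( int ) → ( int → Ty )
( int ) → ( int → Base )
( int ) → ( int → unit )

[Ty [Base ( [Ty [Base int]] )] → [Ty [Base ( [Ty [Base int] → [Ty [Base unit]]] )]]]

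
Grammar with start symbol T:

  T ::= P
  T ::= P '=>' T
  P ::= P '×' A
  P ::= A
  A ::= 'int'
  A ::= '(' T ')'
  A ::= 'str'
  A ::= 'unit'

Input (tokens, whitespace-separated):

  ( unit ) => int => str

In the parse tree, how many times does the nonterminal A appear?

4

[T [P [A ( [T [P [A unit]]] )]] => [T [P [A int]] => [T [P [A str]]]]]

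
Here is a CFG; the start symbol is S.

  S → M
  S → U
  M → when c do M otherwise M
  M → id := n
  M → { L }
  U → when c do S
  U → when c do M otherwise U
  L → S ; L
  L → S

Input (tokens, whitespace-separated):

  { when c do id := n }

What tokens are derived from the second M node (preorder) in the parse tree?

[S [M { [L [S [U when c do [S [M id := n]]]]] }]]

id := n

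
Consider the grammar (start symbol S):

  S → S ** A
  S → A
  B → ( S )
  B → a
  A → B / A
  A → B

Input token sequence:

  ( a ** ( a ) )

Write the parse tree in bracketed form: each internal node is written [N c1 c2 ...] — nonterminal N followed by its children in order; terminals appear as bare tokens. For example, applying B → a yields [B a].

[S [A [B ( [S [S [A [B a]]] ** [A [B ( [S [A [B a]]] )]]] )]]]

S
A
B
( S )
( S ** A )
( A ** A )
( B ** A )
( a ** A )
( a ** B )
( a ** ( S ) )
( a ** ( A ) )
( a ** ( B ) )
( a ** ( a ) )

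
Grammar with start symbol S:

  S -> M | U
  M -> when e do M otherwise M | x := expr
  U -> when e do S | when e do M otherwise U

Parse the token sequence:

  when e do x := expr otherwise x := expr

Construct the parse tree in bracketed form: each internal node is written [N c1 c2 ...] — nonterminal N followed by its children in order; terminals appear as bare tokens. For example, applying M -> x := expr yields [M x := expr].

[S [M when e do [M x := expr] otherwise [M x := expr]]]

S
M
when e do M otherwise M
when e do x := expr otherwise M
when e do x := expr otherwise x := expr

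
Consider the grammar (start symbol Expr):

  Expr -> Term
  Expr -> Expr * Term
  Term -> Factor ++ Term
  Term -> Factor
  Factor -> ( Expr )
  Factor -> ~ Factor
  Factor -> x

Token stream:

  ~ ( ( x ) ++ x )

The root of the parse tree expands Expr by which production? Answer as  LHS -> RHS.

[Expr [Term [Factor ~ [Factor ( [Expr [Term [Factor ( [Expr [Term [Factor x]]] )] ++ [Term [Factor x]]]] )]]]]

Expr -> Term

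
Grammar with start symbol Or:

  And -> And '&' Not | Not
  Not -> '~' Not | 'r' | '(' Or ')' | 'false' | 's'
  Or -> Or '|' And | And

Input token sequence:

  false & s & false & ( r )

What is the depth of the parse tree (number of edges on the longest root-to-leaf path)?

[Or [And [And [And [And [Not false]] & [Not s]] & [Not false]] & [Not ( [Or [And [Not r]]] )]]]

6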